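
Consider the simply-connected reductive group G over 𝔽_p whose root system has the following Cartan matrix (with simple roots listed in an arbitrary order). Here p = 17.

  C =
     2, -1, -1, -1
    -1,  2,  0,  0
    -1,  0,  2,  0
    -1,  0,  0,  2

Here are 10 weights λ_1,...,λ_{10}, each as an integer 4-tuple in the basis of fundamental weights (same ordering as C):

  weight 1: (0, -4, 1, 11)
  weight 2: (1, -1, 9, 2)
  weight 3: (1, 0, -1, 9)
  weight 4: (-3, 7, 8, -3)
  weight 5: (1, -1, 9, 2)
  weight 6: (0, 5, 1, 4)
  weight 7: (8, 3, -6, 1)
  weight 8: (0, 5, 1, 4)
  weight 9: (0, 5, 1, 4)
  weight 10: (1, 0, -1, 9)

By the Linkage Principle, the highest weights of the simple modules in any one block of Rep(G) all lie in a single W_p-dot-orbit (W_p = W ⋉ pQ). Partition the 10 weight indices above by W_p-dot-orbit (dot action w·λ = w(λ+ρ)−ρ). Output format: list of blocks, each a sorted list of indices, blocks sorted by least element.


Cartan matrix: type D_4 (|W|=192); un-permuting the 4 rows.

Each λ_j+ρ reduced to Ā_17; 4-tuples below use C's row order:

  1: (2, 1, 0, 10)
  2: (2, 0, 10, 3)
  3: (2, 1, 0, 10)
  4: (2, 4, 5, 2)
  5: (2, 0, 10, 3)
  6: (1, 6, 2, 5)
  7: (2, 4, 5, 2)
  8: (1, 6, 2, 5)
  9: (1, 6, 2, 5)
  10: (2, 1, 0, 10)

4 distinct reps among the 10 weights ⇒ 4 W_17-linkage classes:

[[1, 3, 10], [2, 5], [4, 7], [6, 8, 9]]


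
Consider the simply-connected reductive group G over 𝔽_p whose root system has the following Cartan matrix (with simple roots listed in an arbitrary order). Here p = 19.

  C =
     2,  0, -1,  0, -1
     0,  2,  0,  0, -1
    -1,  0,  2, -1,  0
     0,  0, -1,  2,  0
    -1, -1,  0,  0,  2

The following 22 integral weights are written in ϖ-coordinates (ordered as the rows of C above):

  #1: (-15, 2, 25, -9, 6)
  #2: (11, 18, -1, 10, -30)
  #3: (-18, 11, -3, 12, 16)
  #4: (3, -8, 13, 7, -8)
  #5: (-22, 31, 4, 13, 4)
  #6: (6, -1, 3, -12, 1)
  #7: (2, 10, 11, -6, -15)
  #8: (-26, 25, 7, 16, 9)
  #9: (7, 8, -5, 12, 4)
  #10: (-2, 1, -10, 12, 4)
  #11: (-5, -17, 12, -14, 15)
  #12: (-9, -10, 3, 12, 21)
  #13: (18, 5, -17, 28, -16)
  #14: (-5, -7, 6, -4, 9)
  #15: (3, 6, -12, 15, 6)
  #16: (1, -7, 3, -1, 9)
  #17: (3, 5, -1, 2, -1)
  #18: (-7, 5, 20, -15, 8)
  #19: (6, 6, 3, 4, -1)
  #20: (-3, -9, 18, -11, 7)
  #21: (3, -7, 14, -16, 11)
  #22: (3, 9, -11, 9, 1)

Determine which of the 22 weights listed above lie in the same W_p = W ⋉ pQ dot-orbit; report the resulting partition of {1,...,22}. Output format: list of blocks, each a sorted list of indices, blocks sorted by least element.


Dynkin diagram of C (from the 8 off-diagonal −1 entries): A_5.

Folding the 22 weights λ_j+ρ into Ā_19 (reps in the given 5-coord order):

  1: (7, 3, 4, 1, 0);  2: (0, 0, 7, 4, 2);  3: (0, 0, 7, 4, 2);  4: (7, 3, 4, 1, 0);  5: (2, 2, 11, 3, 1);  6: (0, 0, 7, 4, 2);  7: (7, 3, 4, 1, 0);  8: (0, 0, 7, 4, 2);  9: (4, 3, 1, 3, 2);  10: (4, 3, 1, 3, 2);  11: (4, 6, 0, 3, 0);  12: (4, 3, 1, 3, 2);  13: (2, 6, 4, 0, 4);  14: (4, 6, 0, 3, 0);  15: (7, 3, 4, 1, 0);  16: (2, 6, 4, 0, 4);  17: (4, 6, 0, 3, 0);  18: (4, 3, 1, 3, 2);  19: (7, 3, 4, 1, 0);  20: (0, 0, 7, 4, 2);  21: (4, 6, 0, 3, 0);  22: (2, 6, 4, 0, 4)

Grouping the 22 weights by Ā_19-representative: 6 linkage classes.

[[1, 4, 7, 15, 19], [2, 3, 6, 8, 20], [5], [9, 10, 12, 18], [11, 14, 17, 21], [13, 16, 22]]


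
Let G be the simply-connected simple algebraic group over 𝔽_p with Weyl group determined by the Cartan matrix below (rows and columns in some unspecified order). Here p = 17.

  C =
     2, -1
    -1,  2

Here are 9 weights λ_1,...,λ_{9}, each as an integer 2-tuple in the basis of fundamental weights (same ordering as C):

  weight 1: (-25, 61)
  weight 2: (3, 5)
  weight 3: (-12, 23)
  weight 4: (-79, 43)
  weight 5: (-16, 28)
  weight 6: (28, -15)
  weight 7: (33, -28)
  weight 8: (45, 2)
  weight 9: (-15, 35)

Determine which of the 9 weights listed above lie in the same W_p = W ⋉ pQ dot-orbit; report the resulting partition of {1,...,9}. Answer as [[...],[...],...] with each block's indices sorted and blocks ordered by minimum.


Type A_2, rank 2, |W|=6; reorder rows/cols to standard.

Alcove-folded reps (p=17, 9 weights, presented ϖ-order):

  λ_1+ρ ↦ (4, 6);  λ_2+ρ ↦ (4, 6);  λ_3+ρ ↦ (4, 6);  λ_4+ρ ↦ (10, 0);  λ_5+ρ ↦ (3, 2);  λ_6+ρ ↦ (3, 2);  λ_7+ρ ↦ (10, 0);  λ_8+ρ ↦ (3, 2);  λ_9+ρ ↦ (3, 2)

These 9 weights hit 3 W_17-dot-orbits; sizes (3, 2, 4):

[[1, 2, 3], [4, 7], [5, 6, 8, 9]]


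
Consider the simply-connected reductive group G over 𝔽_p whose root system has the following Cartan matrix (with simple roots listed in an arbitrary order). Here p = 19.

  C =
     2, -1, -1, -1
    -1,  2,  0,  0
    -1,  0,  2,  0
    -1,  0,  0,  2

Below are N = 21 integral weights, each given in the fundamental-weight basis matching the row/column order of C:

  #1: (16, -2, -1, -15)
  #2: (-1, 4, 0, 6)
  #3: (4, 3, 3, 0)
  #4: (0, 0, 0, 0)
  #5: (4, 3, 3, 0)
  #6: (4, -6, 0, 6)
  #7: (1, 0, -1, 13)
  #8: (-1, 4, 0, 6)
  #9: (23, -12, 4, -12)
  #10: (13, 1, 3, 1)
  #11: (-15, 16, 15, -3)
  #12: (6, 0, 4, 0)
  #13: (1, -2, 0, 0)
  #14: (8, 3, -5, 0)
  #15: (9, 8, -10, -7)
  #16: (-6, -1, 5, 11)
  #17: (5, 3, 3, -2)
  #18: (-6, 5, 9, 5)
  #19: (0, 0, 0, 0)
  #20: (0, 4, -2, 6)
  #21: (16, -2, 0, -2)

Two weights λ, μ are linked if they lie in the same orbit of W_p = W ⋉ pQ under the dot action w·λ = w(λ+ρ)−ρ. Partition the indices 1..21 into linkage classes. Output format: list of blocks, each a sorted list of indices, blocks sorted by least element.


D_4 Cartan matrix, 4 simple roots permuted; ρ=(1,1,1,1).

λ_j+ρ reflected into Ā_19 (⟨·,θ^∨⟩≤19); 4-tuples as given:

    λ_1+ρ ↦ (2, 1, 0, 14)
    λ_2+ρ ↦ (0, 5, 1, 7)
    λ_3+ρ ↦ (5, 4, 4, 1)
    λ_4+ρ ↦ (1, 1, 1, 1)
    λ_5+ρ ↦ (5, 4, 4, 1)
    λ_6+ρ ↦ (0, 5, 1, 7)
    λ_7+ρ ↦ (2, 1, 0, 14)
    λ_8+ρ ↦ (0, 5, 1, 7)
    λ_9+ρ ↦ (5, 1, 5, 1)
    λ_10+ρ ↦ (1, 1, 1, 1)
    λ_11+ρ ↦ (2, 1, 0, 14)
    λ_12+ρ ↦ (5, 1, 5, 1)
    λ_13+ρ ↦ (1, 1, 1, 1)
    λ_14+ρ ↦ (5, 4, 4, 1)
    λ_15+ρ ↦ (5, 4, 4, 1)
    λ_16+ρ ↦ (0, 5, 1, 7)
    λ_17+ρ ↦ (5, 4, 4, 1)
    λ_18+ρ ↦ (5, 1, 5, 1)
    λ_19+ρ ↦ (1, 1, 1, 1)
    λ_20+ρ ↦ (0, 5, 1, 7)
    λ_21+ρ ↦ (1, 1, 1, 1)

These 21 weights hit 5 W_19-dot-orbits; sizes (3, 5, 5, 5, 3):

[[1, 7, 11], [2, 6, 8, 16, 20], [3, 5, 14, 15, 17], [4, 10, 13, 19, 21], [9, 12, 18]]


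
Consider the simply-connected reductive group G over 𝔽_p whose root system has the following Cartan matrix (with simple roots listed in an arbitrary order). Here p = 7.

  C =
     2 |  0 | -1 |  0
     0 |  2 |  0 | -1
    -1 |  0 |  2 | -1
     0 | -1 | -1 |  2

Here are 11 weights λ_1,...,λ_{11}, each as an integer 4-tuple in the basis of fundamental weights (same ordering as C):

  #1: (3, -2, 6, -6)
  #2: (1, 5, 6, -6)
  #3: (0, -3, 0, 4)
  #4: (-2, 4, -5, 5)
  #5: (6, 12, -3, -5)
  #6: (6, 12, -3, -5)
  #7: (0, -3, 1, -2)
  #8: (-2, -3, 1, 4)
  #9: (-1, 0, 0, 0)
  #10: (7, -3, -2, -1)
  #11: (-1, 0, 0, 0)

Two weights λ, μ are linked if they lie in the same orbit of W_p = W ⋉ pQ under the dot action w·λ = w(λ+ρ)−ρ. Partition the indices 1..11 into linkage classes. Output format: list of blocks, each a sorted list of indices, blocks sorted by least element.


Dynkin diagram of C (from the 6 off-diagonal −1 entries): A_4.

W_7-reps of the 11 weights in Ā_7 (same 4-coord order as C):

  [1] (0, 1, 1, 1) · [2] (1, 2, 1, 3) · [3] (1, 2, 1, 3) · [4] (0, 1, 1, 1) · [5] (4, 0, 2, 0) · [6] (4, 0, 2, 0) · [7] (0, 1, 1, 1) · [8] (1, 2, 1, 3) · [9] (0, 1, 1, 1) · [10] (4, 0, 2, 0) · [11] (0, 1, 1, 1)

3 distinct reps among the 11 weights ⇒ 3 W_7-linkage classes:

[[1, 4, 7, 9, 11], [2, 3, 8], [5, 6, 10]]


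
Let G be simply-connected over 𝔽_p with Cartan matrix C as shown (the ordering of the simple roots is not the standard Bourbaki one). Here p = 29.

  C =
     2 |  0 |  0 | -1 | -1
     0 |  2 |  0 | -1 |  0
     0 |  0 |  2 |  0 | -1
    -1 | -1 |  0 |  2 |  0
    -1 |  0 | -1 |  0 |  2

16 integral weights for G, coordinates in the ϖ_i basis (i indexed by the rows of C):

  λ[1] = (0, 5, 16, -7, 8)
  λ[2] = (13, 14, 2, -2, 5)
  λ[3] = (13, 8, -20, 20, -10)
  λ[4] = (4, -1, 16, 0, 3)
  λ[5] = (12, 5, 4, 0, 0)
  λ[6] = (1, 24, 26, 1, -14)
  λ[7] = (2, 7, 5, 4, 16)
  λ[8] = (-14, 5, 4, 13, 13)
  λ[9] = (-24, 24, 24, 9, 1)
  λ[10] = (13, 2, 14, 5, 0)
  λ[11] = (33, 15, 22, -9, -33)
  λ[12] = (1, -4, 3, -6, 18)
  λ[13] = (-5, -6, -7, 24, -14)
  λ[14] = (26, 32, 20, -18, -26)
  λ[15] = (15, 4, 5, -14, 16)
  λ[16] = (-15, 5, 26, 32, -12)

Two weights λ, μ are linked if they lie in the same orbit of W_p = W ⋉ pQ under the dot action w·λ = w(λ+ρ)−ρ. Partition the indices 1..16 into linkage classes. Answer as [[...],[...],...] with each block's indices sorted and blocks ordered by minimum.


A_5 Cartan matrix, 5 simple roots permuted; ρ=(1,1,1,1,1).

Ā_29 reps of the 16 weights (A_5, coords as presented):

  λ_1+ρ ↦ (5, 0, 17, 1, 4) · λ_2+ρ ↦ (13, 6, 5, 1, 1) · λ_3+ρ ↦ (13, 6, 5, 1, 1) · λ_4+ρ ↦ (5, 0, 17, 1, 4) · λ_5+ρ ↦ (13, 6, 5, 1, 1) · λ_6+ρ ↦ (2, 2, 0, 9, 2) · λ_7+ρ ↦ (3, 2, 4, 3, 13) · λ_8+ρ ↦ (13, 6, 5, 1, 1) · λ_9+ρ ↦ (11, 2, 6, 2, 4) · λ_10+ρ ↦ (13, 6, 5, 1, 1) · λ_11+ρ ↦ (3, 2, 4, 3, 13) · λ_12+ρ ↦ (3, 2, 4, 3, 13) · λ_13+ρ ↦ (3, 2, 4, 3, 13) · λ_14+ρ ↦ (11, 2, 6, 2, 4) · λ_15+ρ ↦ (3, 2, 4, 3, 13) · λ_16+ρ ↦ (11, 2, 6, 2, 4)

Grouping the 16 weights by Ā_29-representative: 5 linkage classes.

[[1, 4], [2, 3, 5, 8, 10], [6], [7, 11, 12, 13, 15], [9, 14, 16]]


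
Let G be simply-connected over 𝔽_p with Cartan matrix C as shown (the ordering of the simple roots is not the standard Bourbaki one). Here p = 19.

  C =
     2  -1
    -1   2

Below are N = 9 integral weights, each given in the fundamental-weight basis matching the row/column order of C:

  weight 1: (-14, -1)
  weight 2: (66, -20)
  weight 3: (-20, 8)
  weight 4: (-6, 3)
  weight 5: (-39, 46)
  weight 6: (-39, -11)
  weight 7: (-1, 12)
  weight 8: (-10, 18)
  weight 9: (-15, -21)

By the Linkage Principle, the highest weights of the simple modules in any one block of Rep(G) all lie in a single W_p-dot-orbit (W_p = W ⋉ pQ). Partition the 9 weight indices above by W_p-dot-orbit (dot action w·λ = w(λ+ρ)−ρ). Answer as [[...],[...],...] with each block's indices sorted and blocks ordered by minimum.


Cartan matrix: type A_2 (|W|=6); un-permuting the 2 rows.

Alcove-folded reps (p=19, 9 weights, presented ϖ-order):

  [1] (0, 13)
  [2] (9, 10)
  [3] (9, 10)
  [4] (4, 1)
  [5] (9, 10)
  [6] (9, 10)
  [7] (0, 13)
  [8] (9, 10)
  [9] (4, 1)

Partition of {1..9} into 3 W_19-dot-orbits:

[[1, 7], [2, 3, 5, 6, 8], [4, 9]]


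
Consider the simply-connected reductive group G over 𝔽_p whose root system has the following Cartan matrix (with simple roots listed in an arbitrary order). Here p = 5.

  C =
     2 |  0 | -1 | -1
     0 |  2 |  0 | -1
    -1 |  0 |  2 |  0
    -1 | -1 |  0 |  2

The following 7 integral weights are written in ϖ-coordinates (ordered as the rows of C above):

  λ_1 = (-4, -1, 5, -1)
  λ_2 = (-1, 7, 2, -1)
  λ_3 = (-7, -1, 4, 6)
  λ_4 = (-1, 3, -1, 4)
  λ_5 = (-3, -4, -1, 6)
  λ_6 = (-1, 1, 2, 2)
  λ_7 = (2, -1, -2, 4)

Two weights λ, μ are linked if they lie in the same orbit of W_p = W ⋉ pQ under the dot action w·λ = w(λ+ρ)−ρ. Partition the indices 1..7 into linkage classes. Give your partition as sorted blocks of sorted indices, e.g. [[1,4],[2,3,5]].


Cartan matrix: type A_4 (|W|=120); un-permuting the 4 rows.

W_5-reps of the 7 weights in Ā_5 (same 4-coord order as C):

  λ_1+ρ ↦ (0, 2, 2, 0);  λ_2+ρ ↦ (0, 1, 0, 2);  λ_3+ρ ↦ (3, 0, 0, 1);  λ_4+ρ ↦ (4, 0, 0, 1);  λ_5+ρ ↦ (0, 1, 0, 2);  λ_6+ρ ↦ (0, 1, 0, 2);  λ_7+ρ ↦ (0, 1, 0, 2)

The 7 indices split into 4 linkage classes (same alcove rep ⇔ same W_5-dot-orbit):

[[1], [2, 5, 6, 7], [3], [4]]


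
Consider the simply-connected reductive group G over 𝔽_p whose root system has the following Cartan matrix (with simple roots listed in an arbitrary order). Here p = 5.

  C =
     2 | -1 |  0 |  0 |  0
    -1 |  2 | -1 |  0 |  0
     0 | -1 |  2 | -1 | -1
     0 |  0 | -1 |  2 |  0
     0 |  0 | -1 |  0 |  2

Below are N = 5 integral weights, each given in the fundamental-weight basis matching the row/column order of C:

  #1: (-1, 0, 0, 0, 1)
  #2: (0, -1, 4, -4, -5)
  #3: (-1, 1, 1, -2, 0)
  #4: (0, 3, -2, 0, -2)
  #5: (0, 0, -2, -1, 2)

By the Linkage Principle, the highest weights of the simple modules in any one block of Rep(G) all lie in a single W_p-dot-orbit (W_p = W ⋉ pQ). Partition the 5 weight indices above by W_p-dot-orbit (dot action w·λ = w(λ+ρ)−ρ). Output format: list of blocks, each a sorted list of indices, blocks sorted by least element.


Type D_5, rank 5, |W|=1920; reorder rows/cols to standard.

λ_j+ρ reflected into Ā_5 (⟨·,θ^∨⟩≤5); 5-tuples as given:

    λ_1 → (1, 0, 0, 1, 2)
    λ_2 → (1, 0, 0, 1, 2)
    λ_3 → (1, 0, 0, 1, 1)
    λ_4 → (1, 0, 0, 1, 1)
    λ_5 → (1, 0, 0, 1, 2)

Grouping the 5 weights by Ā_5-representative: 2 linkage classes.

[[1, 2, 5], [3, 4]]


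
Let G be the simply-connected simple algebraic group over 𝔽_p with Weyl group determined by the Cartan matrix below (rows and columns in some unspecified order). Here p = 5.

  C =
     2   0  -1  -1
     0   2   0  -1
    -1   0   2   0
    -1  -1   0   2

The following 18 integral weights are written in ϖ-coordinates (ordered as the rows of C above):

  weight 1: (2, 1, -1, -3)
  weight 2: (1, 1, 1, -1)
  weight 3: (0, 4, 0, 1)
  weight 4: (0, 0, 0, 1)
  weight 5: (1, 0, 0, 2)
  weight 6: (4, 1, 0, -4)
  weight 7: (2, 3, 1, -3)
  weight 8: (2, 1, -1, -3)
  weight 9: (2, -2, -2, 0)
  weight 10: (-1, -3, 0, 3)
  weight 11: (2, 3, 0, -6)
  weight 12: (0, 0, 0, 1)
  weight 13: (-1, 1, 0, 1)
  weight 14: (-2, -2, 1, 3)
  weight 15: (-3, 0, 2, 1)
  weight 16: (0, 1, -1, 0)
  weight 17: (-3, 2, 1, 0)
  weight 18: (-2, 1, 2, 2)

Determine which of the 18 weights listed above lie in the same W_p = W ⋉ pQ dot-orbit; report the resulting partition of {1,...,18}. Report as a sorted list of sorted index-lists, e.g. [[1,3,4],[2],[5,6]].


Cartan matrix: type A_4 (|W|=120); un-permuting the 4 rows.

Folding the 18 weights λ_j+ρ into Ā_5 (reps in the given 4-coord order):

  1: (1, 0, 0, 2) · 2: (2, 1, 1, 0) · 3: (2, 1, 1, 0) · 4: (1, 1, 1, 2) · 5: (1, 1, 1, 2) · 6: (2, 0, 0, 2) · 7: (1, 0, 0, 2) · 8: (1, 0, 0, 2) · 9: (2, 1, 1, 0) · 10: (0, 2, 1, 2) · 11: (1, 1, 1, 2) · 12: (1, 1, 1, 2) · 13: (0, 2, 1, 2) · 14: (1, 1, 1, 2) · 15: (2, 1, 1, 0) · 16: (1, 2, 0, 1) · 17: (1, 2, 0, 1) · 18: (1, 0, 0, 2)

The 18 indices split into 6 linkage classes (same alcove rep ⇔ same W_5-dot-orbit):

[[1, 7, 8, 18], [2, 3, 9, 15], [4, 5, 11, 12, 14], [6], [10, 13], [16, 17]]


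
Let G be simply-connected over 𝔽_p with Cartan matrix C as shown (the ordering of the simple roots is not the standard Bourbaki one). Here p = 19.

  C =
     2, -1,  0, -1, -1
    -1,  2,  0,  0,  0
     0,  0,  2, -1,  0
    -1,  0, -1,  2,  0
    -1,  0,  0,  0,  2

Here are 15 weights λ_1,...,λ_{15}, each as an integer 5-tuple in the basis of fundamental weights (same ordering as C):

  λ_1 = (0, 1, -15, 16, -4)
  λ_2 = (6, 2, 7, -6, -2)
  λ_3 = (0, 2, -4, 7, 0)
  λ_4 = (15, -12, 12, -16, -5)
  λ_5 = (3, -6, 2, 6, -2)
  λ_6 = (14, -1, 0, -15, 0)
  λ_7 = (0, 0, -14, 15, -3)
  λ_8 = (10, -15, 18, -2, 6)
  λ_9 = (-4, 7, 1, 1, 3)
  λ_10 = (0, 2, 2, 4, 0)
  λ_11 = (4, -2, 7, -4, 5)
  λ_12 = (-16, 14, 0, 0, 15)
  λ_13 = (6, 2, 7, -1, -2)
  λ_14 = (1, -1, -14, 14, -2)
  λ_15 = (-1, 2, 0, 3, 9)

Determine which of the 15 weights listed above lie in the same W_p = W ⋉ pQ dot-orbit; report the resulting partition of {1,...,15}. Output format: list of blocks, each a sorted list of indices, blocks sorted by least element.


C ↔ D_5 under row/col permutation; |W(D_5)| = 1920.

Alcove-folded reps (p=19, 15 weights, presented ϖ-order):

  [1] (1, 0, 13, 1, 1) · [2] (1, 3, 3, 5, 1) · [3] (1, 3, 3, 5, 1) · [4] (0, 3, 1, 1, 10) · [5] (1, 3, 3, 5, 1) · [6] (1, 0, 13, 1, 1) · [7] (1, 0, 13, 1, 1) · [8] (0, 3, 1, 1, 10) · [9] (2, 5, 1, 1, 1) · [10] (1, 3, 3, 5, 1) · [11] (1, 1, 5, 2, 6) · [12] (1, 0, 13, 1, 1) · [13] (1, 3, 3, 5, 1) · [14] (1, 0, 13, 1, 1) · [15] (0, 3, 1, 1, 10)

Grouping the 15 weights by Ā_19-representative: 5 linkage classes.

[[1, 6, 7, 12, 14], [2, 3, 5, 10, 13], [4, 8, 15], [9], [11]]


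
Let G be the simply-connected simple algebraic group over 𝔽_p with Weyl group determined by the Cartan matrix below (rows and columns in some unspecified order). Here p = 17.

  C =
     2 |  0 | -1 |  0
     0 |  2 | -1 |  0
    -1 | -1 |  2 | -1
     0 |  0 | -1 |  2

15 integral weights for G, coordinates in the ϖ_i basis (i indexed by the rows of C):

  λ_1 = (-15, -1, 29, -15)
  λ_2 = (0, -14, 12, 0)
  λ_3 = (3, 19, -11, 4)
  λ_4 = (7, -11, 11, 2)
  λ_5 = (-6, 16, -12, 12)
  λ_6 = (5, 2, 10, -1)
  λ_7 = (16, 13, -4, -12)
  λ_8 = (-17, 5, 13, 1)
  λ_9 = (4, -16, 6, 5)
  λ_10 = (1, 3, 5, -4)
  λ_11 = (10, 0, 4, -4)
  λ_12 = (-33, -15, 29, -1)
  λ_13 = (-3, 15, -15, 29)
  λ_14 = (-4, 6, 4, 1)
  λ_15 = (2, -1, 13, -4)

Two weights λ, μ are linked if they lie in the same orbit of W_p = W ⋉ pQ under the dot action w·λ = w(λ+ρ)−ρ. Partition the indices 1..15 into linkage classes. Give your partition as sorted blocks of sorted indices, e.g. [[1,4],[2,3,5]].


C ↔ D_4 under row/col permutation; |W(D_4)| = 192.

Each λ_j+ρ reduced to Ā_17; 4-tuples below use C's row order:

    λ_1+ρ ↦ (1, 13, 0, 1)
    λ_2+ρ ↦ (1, 13, 0, 1)
    λ_3+ρ ↦ (3, 7, 2, 2)
    λ_4+ρ ↦ (2, 4, 3, 3)
    λ_5+ρ ↦ (11, 1, 0, 3)
    λ_6+ρ ↦ (3, 0, 0, 3)
    λ_7+ρ ↦ (3, 0, 0, 3)
    λ_8+ρ ↦ (11, 1, 0, 3)
    λ_9+ρ ↦ (3, 7, 2, 2)
    λ_10+ρ ↦ (2, 4, 3, 3)
    λ_11+ρ ↦ (11, 1, 0, 3)
    λ_12+ρ ↦ (1, 13, 0, 1)
    λ_13+ρ ↦ (1, 13, 0, 1)
    λ_14+ρ ↦ (3, 7, 2, 2)
    λ_15+ρ ↦ (3, 0, 0, 3)

Linkage partition of the 15 weights (5 classes, p=17):

[[1, 2, 12, 13], [3, 9, 14], [4, 10], [5, 8, 11], [6, 7, 15]]


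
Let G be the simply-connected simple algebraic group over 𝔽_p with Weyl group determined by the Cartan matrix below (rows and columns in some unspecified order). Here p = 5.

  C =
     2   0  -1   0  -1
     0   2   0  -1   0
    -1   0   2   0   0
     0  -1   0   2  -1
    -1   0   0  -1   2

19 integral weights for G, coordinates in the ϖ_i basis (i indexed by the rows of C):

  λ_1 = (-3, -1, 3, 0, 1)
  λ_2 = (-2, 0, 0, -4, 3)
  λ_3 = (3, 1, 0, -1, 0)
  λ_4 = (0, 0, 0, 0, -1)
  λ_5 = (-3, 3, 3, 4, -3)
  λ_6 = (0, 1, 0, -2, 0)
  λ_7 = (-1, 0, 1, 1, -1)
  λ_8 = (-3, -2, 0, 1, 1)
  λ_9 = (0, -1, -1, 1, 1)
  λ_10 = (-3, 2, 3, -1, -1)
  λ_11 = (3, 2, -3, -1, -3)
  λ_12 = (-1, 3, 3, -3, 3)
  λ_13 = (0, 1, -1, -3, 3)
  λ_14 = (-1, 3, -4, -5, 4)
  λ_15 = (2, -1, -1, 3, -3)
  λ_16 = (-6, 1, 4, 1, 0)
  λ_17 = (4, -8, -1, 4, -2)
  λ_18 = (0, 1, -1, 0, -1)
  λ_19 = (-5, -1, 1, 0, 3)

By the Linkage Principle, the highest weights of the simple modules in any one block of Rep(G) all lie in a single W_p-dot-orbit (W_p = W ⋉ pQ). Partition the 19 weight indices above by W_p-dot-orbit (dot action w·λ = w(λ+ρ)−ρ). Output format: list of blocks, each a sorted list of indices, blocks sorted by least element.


Cartan matrix: type A_5 (|W|=720); un-permuting the 5 rows.

Ā_5 reps of the 19 weights (A_5, coords as presented):

  λ_1 → (2, 0, 2, 1, 0);  λ_2 → (1, 2, 0, 1, 0);  λ_3 → (2, 0, 2, 1, 0);  λ_4 → (1, 1, 1, 1, 0);  λ_5 → (2, 0, 2, 1, 0);  λ_6 → (1, 1, 1, 1, 0);  λ_7 → (0, 1, 2, 2, 0);  λ_8 → (1, 1, 1, 1, 0);  λ_9 → (1, 0, 0, 2, 2);  λ_10 → (0, 1, 2, 2, 0);  λ_11 → (0, 1, 2, 2, 0);  λ_12 → (1, 2, 0, 1, 0);  λ_13 → (1, 0, 0, 2, 2);  λ_14 → (1, 0, 0, 2, 2);  λ_15 → (1, 0, 0, 2, 2);  λ_16 → (1, 0, 0, 2, 2);  λ_17 → (2, 0, 2, 1, 0);  λ_18 → (1, 2, 0, 1, 0);  λ_19 → (2, 0, 2, 1, 0)

The 19 indices split into 5 linkage classes (same alcove rep ⇔ same W_5-dot-orbit):

[[1, 3, 5, 17, 19], [2, 12, 18], [4, 6, 8], [7, 10, 11], [9, 13, 14, 15, 16]]


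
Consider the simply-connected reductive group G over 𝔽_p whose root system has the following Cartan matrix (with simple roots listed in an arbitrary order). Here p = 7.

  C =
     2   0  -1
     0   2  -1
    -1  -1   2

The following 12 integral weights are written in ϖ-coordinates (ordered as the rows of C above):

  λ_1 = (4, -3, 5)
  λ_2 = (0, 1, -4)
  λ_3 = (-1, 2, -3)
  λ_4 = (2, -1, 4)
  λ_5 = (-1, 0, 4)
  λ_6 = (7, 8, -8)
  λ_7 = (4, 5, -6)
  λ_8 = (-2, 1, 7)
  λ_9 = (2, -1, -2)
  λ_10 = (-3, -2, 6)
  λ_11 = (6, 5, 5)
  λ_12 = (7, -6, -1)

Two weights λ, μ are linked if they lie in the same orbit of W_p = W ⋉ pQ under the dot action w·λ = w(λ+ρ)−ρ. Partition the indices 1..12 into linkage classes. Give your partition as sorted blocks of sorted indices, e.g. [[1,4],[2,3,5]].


Cartan matrix: type A_3 (|W|=24); un-permuting the 3 rows.

Alcove-folded reps (p=7, 12 weights, presented ϖ-order):

  λ_1+ρ ↦ (1, 2, 2);  λ_2+ρ ↦ (2, 1, 0);  λ_3+ρ ↦ (2, 1, 0);  λ_4+ρ ↦ (2, 1, 4);  λ_5+ρ ↦ (0, 1, 5);  λ_6+ρ ↦ (2, 1, 4);  λ_7+ρ ↦ (0, 1, 5);  λ_8+ρ ↦ (2, 1, 4);  λ_9+ρ ↦ (2, 1, 0);  λ_10+ρ ↦ (2, 1, 4);  λ_11+ρ ↦ (0, 1, 5);  λ_12+ρ ↦ (2, 1, 4)

Grouping the 12 weights by Ā_7-representative: 4 linkage classes.

[[1], [2, 3, 9], [4, 6, 8, 10, 12], [5, 7, 11]]


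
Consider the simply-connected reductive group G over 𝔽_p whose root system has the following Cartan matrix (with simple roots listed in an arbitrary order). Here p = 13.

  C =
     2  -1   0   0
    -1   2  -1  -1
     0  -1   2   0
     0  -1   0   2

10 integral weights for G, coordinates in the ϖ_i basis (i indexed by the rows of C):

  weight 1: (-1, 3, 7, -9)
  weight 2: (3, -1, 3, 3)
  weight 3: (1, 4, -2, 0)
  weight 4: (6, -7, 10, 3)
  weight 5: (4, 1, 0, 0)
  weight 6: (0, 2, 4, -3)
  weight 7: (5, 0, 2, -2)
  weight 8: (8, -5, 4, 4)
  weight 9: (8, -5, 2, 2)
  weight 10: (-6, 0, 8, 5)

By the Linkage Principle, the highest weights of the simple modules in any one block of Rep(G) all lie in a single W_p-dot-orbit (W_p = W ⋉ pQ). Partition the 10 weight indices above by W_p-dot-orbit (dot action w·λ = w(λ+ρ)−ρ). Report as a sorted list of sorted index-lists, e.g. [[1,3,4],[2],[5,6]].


Type D_4, rank 4, |W|=192; reorder rows/cols to standard.

Ā_13 reps of the 10 weights (D_4, coords as presented):

  λ_1+ρ ↦ (4, 0, 4, 4) · λ_2+ρ ↦ (4, 0, 4, 4) · λ_3+ρ ↦ (2, 4, 1, 1) · λ_4+ρ ↦ (1, 1, 5, 2) · λ_5+ρ ↦ (5, 2, 1, 1) · λ_6+ρ ↦ (1, 1, 5, 2) · λ_7+ρ ↦ (6, 0, 3, 1) · λ_8+ρ ↦ (5, 2, 1, 1) · λ_9+ρ ↦ (5, 2, 1, 1) · λ_10+ρ ↦ (1, 1, 5, 2)

Grouping the 10 weights by Ā_13-representative: 5 linkage classes.

[[1, 2], [3], [4, 6, 10], [5, 8, 9], [7]]


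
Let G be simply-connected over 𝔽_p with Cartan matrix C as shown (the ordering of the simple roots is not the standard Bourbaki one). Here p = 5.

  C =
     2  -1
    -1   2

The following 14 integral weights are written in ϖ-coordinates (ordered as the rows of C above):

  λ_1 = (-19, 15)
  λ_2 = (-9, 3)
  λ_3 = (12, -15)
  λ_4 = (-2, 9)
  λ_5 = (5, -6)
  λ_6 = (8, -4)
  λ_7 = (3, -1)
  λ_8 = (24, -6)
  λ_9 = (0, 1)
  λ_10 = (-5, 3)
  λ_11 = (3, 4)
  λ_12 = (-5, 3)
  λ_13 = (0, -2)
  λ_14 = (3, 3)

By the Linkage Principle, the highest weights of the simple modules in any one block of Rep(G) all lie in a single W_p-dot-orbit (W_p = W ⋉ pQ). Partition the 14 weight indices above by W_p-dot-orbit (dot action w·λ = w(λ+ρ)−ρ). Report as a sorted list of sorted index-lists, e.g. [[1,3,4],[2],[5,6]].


Dynkin diagram of C (from the 2 off-diagonal −1 entries): A_2.

λ_j+ρ reflected into Ā_5 (⟨·,θ^∨⟩≤5); 2-tuples as given:

  λ_1+ρ ↦ (1, 2)
  λ_2+ρ ↦ (1, 1)
  λ_3+ρ ↦ (1, 1)
  λ_4+ρ ↦ (4, 0)
  λ_5+ρ ↦ (0, 4)
  λ_6+ρ ↦ (1, 1)
  λ_7+ρ ↦ (4, 0)
  λ_8+ρ ↦ (0, 0)
  λ_9+ρ ↦ (1, 2)
  λ_10+ρ ↦ (4, 0)
  λ_11+ρ ↦ (0, 1)
  λ_12+ρ ↦ (4, 0)
  λ_13+ρ ↦ (0, 1)
  λ_14+ρ ↦ (1, 1)

The 14 indices split into 6 linkage classes (same alcove rep ⇔ same W_5-dot-orbit):

[[1, 9], [2, 3, 6, 14], [4, 7, 10, 12], [5], [8], [11, 13]]


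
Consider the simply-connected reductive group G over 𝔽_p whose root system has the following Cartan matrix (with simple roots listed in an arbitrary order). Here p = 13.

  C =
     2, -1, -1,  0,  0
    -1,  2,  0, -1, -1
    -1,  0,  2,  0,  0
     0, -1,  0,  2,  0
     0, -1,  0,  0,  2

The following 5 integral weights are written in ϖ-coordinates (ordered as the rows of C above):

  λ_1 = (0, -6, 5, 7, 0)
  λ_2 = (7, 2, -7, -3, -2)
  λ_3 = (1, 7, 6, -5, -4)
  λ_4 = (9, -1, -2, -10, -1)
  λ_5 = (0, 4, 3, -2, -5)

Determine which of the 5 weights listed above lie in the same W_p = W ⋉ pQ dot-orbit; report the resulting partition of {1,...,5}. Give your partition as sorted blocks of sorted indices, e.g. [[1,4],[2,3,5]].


Type D_5, rank 5, |W|=1920; reorder rows/cols to standard.

λ_j+ρ reflected into Ā_13 (⟨·,θ^∨⟩≤13); 5-tuples as given:

  [1] (1, 3, 2, 0, 1) · [2] (2, 0, 6, 2, 1) · [3] (1, 3, 2, 0, 1) · [4] (0, 0, 1, 0, 9) · [5] (1, 0, 4, 1, 4)

These 5 weights hit 4 W_13-dot-orbits; sizes (2, 1, 1, 1):

[[1, 3], [2], [4], [5]]


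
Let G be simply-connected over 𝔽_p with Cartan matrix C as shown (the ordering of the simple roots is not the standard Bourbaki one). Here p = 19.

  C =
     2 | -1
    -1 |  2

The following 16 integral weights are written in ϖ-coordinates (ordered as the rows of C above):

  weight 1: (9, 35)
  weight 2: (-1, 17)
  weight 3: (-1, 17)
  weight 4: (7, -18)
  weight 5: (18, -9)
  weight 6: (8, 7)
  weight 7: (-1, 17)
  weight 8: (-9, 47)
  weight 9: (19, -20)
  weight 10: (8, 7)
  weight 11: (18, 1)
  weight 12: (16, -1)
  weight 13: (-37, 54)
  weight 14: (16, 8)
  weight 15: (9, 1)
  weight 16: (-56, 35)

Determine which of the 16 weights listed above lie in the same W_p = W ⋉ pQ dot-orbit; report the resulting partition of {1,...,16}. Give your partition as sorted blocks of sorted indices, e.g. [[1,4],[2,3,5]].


A_2 Cartan matrix, 2 simple roots permuted; ρ=(1,1).

Each λ_j+ρ reduced to Ā_19; 2-tuples below use C's row order:

    λ_1+ρ ↦ (9, 8)
    λ_2+ρ ↦ (0, 18)
    λ_3+ρ ↦ (0, 18)
    λ_4+ρ ↦ (9, 8)
    λ_5+ρ ↦ (11, 8)
    λ_6+ρ ↦ (9, 8)
    λ_7+ρ ↦ (0, 18)
    λ_8+ρ ↦ (9, 8)
    λ_9+ρ ↦ (0, 18)
    λ_10+ρ ↦ (9, 8)
    λ_11+ρ ↦ (17, 0)
    λ_12+ρ ↦ (17, 0)
    λ_13+ρ ↦ (17, 0)
    λ_14+ρ ↦ (10, 2)
    λ_15+ρ ↦ (10, 2)
    λ_16+ρ ↦ (17, 0)

Grouping the 16 weights by Ā_19-representative: 5 linkage classes.

[[1, 4, 6, 8, 10], [2, 3, 7, 9], [5], [11, 12, 13, 16], [14, 15]]


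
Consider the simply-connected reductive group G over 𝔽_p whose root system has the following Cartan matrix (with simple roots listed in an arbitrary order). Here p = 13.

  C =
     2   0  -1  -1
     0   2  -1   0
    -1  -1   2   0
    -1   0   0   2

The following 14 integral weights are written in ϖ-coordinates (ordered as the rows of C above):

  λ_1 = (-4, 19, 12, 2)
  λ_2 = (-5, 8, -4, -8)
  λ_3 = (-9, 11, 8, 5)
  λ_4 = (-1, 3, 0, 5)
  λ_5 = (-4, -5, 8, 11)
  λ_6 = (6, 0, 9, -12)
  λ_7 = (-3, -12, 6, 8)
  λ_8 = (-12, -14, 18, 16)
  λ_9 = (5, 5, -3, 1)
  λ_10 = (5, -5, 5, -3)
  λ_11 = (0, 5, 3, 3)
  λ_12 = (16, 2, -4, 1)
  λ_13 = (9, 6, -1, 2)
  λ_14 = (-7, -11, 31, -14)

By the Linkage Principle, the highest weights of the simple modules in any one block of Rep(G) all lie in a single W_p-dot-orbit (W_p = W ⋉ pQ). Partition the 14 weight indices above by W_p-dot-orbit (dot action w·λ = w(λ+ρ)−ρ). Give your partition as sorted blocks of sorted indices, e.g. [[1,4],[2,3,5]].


Dynkin diagram of C (from the 6 off-diagonal −1 entries): A_4.

W_13-reps of the 14 weights in Ā_13 (same 4-coord order as C):

  1: (6, 0, 0, 4) · 2: (4, 4, 2, 2) · 3: (0, 4, 1, 6) · 4: (0, 4, 1, 6) · 5: (3, 1, 1, 4) · 6: (4, 4, 2, 2) · 7: (4, 4, 2, 2) · 8: (0, 4, 1, 6) · 9: (4, 4, 2, 2) · 10: (4, 4, 2, 2) · 11: (1, 4, 4, 2) · 12: (7, 1, 2, 0) · 13: (6, 0, 0, 4) · 14: (6, 0, 0, 4)

Grouping the 14 weights by Ā_13-representative: 6 linkage classes.

[[1, 13, 14], [2, 6, 7, 9, 10], [3, 4, 8], [5], [11], [12]]


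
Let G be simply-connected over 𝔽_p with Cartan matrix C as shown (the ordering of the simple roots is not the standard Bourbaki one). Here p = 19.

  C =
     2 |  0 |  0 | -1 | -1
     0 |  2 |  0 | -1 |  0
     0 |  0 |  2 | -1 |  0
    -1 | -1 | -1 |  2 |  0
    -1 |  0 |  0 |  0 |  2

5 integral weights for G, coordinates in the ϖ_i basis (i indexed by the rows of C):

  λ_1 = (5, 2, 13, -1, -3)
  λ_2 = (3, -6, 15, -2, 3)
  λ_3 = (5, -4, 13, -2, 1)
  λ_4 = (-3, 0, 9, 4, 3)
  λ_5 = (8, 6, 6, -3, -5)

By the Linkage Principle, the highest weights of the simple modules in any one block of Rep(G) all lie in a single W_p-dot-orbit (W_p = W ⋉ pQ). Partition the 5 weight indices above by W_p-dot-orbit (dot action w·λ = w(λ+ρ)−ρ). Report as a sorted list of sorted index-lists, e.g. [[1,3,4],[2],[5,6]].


Type D_5, rank 5, |W|=1920; reorder rows/cols to standard.

W_19-reps of the 5 weights in Ā_19 (same 5-coord order as C):

    1: (2, 1, 10, 1, 0)
    2: (2, 1, 10, 1, 0)
    3: (2, 1, 10, 1, 0)
    4: (2, 1, 10, 1, 0)
    5: (2, 5, 5, 0, 2)

Linkage partition of the 5 weights (2 classes, p=19):

[[1, 2, 3, 4], [5]]


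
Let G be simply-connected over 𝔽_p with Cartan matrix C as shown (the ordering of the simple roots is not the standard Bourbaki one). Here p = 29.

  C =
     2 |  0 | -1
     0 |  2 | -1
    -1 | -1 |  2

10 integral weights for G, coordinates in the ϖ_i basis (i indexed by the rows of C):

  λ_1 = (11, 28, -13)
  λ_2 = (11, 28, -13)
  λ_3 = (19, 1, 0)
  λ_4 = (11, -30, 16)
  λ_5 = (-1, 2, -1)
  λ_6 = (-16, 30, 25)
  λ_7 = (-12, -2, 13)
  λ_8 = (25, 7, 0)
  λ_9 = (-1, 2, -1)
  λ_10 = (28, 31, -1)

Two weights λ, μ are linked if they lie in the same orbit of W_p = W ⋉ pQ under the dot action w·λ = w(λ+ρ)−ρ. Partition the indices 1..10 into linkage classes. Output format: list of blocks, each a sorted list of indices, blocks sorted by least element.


Type A_3, rank 3, |W|=24; reorder rows/cols to standard.

Alcove-folded reps (p=29, 10 weights, presented ϖ-order):

  1: (0, 17, 12) · 2: (0, 17, 12) · 3: (20, 2, 1) · 4: (0, 17, 12) · 5: (0, 3, 0) · 6: (11, 1, 2) · 7: (11, 1, 2) · 8: (20, 2, 1) · 9: (0, 3, 0) · 10: (0, 3, 0)

These 10 weights hit 4 W_29-dot-orbits; sizes (3, 2, 3, 2):

[[1, 2, 4], [3, 8], [5, 9, 10], [6, 7]]


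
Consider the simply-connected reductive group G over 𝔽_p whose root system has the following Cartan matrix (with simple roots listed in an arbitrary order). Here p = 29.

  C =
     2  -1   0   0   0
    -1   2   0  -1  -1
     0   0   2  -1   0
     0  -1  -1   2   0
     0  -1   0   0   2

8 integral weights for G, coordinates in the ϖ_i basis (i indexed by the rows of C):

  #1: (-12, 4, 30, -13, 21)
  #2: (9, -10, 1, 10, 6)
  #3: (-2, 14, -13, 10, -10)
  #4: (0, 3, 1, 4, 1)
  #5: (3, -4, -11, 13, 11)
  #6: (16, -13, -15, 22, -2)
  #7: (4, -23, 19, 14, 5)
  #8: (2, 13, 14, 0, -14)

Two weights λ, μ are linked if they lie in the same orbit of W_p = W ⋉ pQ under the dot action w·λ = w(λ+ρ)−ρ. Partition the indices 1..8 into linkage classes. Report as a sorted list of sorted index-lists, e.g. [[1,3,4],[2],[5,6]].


Type D_5, rank 5, |W|=1920; reorder rows/cols to standard.

Ā_29 reps of the 8 weights (D_5, coords as presented):

    λ_1+ρ ↦ (1, 4, 2, 5, 2)
    λ_2+ρ ↦ (1, 7, 2, 2, 2)
    λ_3+ρ ↦ (1, 3, 10, 1, 9)
    λ_4+ρ ↦ (1, 4, 2, 5, 2)
    λ_5+ρ ↦ (1, 3, 10, 1, 9)
    λ_6+ρ ↦ (1, 3, 10, 1, 9)
    λ_7+ρ ↦ (1, 4, 2, 5, 2)
    λ_8+ρ ↦ (1, 3, 10, 1, 9)

The 8 indices split into 3 linkage classes (same alcove rep ⇔ same W_29-dot-orbit):

[[1, 4, 7], [2], [3, 5, 6, 8]]


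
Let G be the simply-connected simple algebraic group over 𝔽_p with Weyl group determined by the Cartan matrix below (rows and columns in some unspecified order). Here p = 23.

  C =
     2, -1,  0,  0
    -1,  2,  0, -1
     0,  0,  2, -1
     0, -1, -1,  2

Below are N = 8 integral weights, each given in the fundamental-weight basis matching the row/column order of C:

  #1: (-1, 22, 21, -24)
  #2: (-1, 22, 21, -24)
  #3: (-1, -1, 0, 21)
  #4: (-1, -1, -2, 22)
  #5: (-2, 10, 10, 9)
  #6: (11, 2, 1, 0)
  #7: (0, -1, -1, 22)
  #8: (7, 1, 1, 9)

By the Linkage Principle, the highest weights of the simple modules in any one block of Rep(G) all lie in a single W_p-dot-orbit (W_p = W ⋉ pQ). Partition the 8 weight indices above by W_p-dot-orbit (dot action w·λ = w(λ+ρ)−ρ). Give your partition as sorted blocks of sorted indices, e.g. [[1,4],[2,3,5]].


Cartan matrix: type A_4 (|W|=120); un-permuting the 4 rows.

Each λ_j+ρ reduced to Ā_23; 4-tuples below use C's row order:

    [1] (0, 0, 1, 22)
    [2] (0, 0, 1, 22)
    [3] (0, 0, 1, 22)
    [4] (0, 0, 1, 22)
    [5] (8, 2, 2, 10)
    [6] (12, 3, 2, 1)
    [7] (0, 0, 1, 22)
    [8] (8, 2, 2, 10)

3 distinct reps among the 8 weights ⇒ 3 W_23-linkage classes:

[[1, 2, 3, 4, 7], [5, 8], [6]]


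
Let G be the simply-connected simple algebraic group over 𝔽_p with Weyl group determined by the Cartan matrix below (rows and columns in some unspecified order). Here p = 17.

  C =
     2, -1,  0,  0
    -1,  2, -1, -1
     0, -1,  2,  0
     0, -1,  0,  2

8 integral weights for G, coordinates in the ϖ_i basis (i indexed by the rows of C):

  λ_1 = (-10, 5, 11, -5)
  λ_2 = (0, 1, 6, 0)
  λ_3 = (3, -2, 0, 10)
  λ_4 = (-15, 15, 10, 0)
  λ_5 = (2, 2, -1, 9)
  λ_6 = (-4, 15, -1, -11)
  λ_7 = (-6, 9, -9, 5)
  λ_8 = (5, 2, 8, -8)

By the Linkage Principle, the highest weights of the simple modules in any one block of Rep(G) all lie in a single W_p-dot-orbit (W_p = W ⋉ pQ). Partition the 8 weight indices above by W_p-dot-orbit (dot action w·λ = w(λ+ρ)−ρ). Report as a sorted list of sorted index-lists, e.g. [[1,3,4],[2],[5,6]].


Type D_4, rank 4, |W|=192; reorder rows/cols to standard.

Ā_17 reps of the 8 weights (D_4, coords as presented):

  [1] (2, 3, 5, 3)
  [2] (1, 2, 7, 1)
  [3] (3, 1, 0, 10)
  [4] (3, 1, 0, 10)
  [5] (3, 1, 0, 10)
  [6] (3, 1, 0, 10)
  [7] (2, 3, 5, 3)
  [8] (2, 3, 5, 3)

3 distinct reps among the 8 weights ⇒ 3 W_17-linkage classes:

[[1, 7, 8], [2], [3, 4, 5, 6]]


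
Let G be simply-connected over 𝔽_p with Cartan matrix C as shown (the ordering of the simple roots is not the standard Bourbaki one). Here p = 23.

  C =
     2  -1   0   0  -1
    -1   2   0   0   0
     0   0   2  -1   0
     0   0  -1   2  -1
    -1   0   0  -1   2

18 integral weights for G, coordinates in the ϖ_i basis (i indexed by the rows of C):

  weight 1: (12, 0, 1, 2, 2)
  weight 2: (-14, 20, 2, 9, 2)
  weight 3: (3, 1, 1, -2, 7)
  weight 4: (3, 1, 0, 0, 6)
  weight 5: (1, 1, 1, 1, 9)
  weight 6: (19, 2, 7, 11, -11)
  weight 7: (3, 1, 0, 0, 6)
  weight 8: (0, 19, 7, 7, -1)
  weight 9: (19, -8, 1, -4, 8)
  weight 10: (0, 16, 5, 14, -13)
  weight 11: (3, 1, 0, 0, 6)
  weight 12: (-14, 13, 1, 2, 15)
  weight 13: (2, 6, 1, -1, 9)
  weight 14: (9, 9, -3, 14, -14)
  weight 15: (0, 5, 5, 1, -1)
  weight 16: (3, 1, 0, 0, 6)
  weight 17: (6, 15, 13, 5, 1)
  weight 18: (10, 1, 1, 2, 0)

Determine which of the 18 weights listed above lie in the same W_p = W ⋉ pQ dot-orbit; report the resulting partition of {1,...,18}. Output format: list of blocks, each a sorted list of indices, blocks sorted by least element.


A_5 Cartan matrix, 5 simple roots permuted; ρ=(1,1,1,1,1).

Each λ_j+ρ reduced to Ā_23; 5-tuples below use C's row order:

  1: (13, 1, 2, 3, 3)
  2: (3, 7, 2, 0, 10)
  3: (4, 2, 1, 1, 7)
  4: (4, 2, 1, 1, 7)
  5: (2, 2, 2, 2, 10)
  6: (3, 7, 2, 0, 10)
  7: (4, 2, 1, 1, 7)
  8: (1, 6, 6, 2, 0)
  9: (13, 1, 2, 3, 3)
  10: (11, 2, 2, 3, 1)
  11: (4, 2, 1, 1, 7)
  12: (13, 1, 2, 3, 3)
  13: (3, 7, 2, 0, 10)
  14: (3, 7, 2, 0, 10)
  15: (1, 6, 6, 2, 0)
  16: (4, 2, 1, 1, 7)
  17: (1, 6, 6, 2, 0)
  18: (11, 2, 2, 3, 1)

Partition of {1..18} into 6 W_23-dot-orbits:

[[1, 9, 12], [2, 6, 13, 14], [3, 4, 7, 11, 16], [5], [8, 15, 17], [10, 18]]


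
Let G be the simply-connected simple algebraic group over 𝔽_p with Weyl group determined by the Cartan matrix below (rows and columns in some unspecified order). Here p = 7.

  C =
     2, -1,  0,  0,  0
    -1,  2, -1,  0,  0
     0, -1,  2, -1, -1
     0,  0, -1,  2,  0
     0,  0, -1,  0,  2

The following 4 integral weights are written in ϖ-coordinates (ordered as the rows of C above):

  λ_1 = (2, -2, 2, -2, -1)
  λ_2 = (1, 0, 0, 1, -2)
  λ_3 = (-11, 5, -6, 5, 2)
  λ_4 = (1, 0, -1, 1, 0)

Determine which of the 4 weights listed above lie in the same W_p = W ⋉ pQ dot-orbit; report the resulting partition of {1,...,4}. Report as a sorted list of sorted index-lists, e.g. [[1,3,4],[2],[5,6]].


Dynkin diagram of C (from the 8 off-diagonal −1 entries): D_5.

W_7-reps of the 4 weights in Ā_7 (same 5-coord order as C):

    1: (2, 1, 1, 1, 0)
    2: (2, 1, 0, 2, 1)
    3: (2, 1, 0, 2, 1)
    4: (2, 1, 0, 2, 1)

Linkage partition of the 4 weights (2 classes, p=7):

[[1], [2, 3, 4]]


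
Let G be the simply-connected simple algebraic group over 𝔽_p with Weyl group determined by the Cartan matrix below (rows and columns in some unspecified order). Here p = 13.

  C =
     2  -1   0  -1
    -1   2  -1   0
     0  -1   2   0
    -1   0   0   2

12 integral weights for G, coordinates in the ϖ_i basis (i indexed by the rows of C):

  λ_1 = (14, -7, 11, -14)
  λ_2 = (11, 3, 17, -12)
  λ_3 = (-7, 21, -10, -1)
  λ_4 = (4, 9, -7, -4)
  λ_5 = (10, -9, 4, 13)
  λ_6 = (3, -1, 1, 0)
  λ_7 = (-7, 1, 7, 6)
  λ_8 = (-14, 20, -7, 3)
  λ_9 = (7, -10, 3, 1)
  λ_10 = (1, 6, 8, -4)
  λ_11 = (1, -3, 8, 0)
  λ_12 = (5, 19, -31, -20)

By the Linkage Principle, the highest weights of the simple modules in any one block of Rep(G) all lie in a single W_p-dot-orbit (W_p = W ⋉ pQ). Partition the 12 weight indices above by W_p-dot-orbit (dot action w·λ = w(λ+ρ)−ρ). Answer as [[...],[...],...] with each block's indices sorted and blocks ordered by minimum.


Type A_4, rank 4, |W|=120; reorder rows/cols to standard.

Alcove-folded reps (p=13, 12 weights, presented ϖ-order):

  λ_1+ρ ↦ (4, 0, 2, 1) · λ_2+ρ ↦ (1, 3, 5, 1) · λ_3+ρ ↦ (3, 4, 0, 0) · λ_4+ρ ↦ (2, 4, 4, 1) · λ_5+ρ ↦ (1, 3, 5, 1) · λ_6+ρ ↦ (4, 0, 2, 1) · λ_7+ρ ↦ (2, 4, 4, 1) · λ_8+ρ ↦ (4, 0, 2, 1) · λ_9+ρ ↦ (1, 3, 5, 1) · λ_10+ρ ↦ (2, 4, 4, 1) · λ_11+ρ ↦ (0, 2, 7, 1) · λ_12+ρ ↦ (3, 4, 0, 0)

The 12 indices split into 5 linkage classes (same alcove rep ⇔ same W_13-dot-orbit):

[[1, 6, 8], [2, 5, 9], [3, 12], [4, 7, 10], [11]]


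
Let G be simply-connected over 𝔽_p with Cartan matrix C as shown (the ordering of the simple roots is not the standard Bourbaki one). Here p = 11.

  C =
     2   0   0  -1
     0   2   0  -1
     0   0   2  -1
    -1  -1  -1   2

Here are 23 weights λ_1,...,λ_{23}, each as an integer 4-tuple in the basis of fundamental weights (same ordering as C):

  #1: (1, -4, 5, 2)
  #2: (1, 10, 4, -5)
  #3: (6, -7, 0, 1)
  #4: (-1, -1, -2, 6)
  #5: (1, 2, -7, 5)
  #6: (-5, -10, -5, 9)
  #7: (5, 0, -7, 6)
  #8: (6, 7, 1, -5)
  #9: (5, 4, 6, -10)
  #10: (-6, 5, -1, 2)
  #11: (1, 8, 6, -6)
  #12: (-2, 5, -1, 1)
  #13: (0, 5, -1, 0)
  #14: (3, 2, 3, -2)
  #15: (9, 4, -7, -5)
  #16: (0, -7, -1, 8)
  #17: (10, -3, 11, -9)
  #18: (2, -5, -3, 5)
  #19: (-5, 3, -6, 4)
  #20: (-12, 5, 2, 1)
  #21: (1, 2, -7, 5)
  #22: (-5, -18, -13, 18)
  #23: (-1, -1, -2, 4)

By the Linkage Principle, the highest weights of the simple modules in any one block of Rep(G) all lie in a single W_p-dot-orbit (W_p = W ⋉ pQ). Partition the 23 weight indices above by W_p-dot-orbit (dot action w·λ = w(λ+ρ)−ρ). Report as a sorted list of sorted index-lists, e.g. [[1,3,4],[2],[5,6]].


D_4 Cartan matrix, 4 simple roots permuted; ρ=(1,1,1,1).

λ_j+ρ reflected into Ā_11 (⟨·,θ^∨⟩≤11); 4-tuples as given:

  λ_1+ρ ↦ (2, 3, 6, 0) · λ_2+ρ ↦ (1, 6, 0, 1) · λ_3+ρ ↦ (3, 2, 3, 1) · λ_4+ρ ↦ (0, 0, 1, 4) · λ_5+ρ ↦ (2, 3, 6, 0) · λ_6+ρ ↦ (3, 2, 3, 1) · λ_7+ρ ↦ (3, 2, 3, 1) · λ_8+ρ ↦ (3, 4, 2, 0) · λ_9+ρ ↦ (3, 4, 2, 0) · λ_10+ρ ↦ (3, 4, 2, 0) · λ_11+ρ ↦ (3, 4, 2, 0) · λ_12+ρ ↦ (1, 6, 0, 1) · λ_13+ρ ↦ (1, 6, 0, 1) · λ_14+ρ ↦ (3, 2, 3, 1) · λ_15+ρ ↦ (0, 5, 4, 1) · λ_16+ρ ↦ (1, 6, 0, 1) · λ_17+ρ ↦ (1, 6, 0, 1) · λ_18+ρ ↦ (3, 4, 2, 0) · λ_19+ρ ↦ (0, 0, 1, 4) · λ_20+ρ ↦ (2, 3, 6, 0) · λ_21+ρ ↦ (2, 3, 6, 0) · λ_22+ρ ↦ (3, 2, 3, 1) · λ_23+ρ ↦ (0, 0, 1, 4)

Partition of {1..23} into 6 W_11-dot-orbits:

[[1, 5, 20, 21], [2, 12, 13, 16, 17], [3, 6, 7, 14, 22], [4, 19, 23], [8, 9, 10, 11, 18], [15]]
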